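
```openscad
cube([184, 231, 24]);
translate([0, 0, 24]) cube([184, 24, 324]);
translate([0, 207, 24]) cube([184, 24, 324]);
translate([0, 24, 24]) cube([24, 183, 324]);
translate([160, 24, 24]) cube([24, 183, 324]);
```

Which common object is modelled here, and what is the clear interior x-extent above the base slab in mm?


An open box. The internal width is 136 mm.

A 184×231 base slab with four walls standing on it — an open box. The base is 184 mm wide and the walls are 24 mm thick, so the internal width is 184 − 2 × 24 = 136 mm.


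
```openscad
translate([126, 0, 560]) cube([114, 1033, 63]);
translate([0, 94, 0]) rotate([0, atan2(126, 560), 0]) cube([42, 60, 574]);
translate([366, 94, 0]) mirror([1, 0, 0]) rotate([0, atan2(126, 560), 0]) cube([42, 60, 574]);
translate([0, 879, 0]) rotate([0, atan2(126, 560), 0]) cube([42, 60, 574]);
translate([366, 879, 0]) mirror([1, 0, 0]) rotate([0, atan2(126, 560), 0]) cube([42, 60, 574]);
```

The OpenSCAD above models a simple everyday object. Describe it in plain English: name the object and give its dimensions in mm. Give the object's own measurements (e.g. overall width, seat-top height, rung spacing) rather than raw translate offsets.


A sawhorse. A 114×1033×63 mm beam (x, y, z) sits on two A-frame leg pairs. Each pair is two raked legs of 42×60 mm section (60 mm along y) splaying symmetrically in x. Each leg rises 560 mm vertically over 126 mm of horizontal reach and is 574 mm long along its own axis. Every leg's outer bottom edge rests on the floor and its outer top edge meets a bottom edge of the beam — the left legs (tilting toward +x) meet the beam's −x bottom edge, the right legs (their mirror images, tilting toward −x) meet its +x bottom edge — so the leg tops tuck under the beam, the beam's underside is 560 mm above the floor, and the feet are 366 mm apart outside-to-outside with the beam centred between them. The two leg pairs are set in 94 mm from either end of the beam.


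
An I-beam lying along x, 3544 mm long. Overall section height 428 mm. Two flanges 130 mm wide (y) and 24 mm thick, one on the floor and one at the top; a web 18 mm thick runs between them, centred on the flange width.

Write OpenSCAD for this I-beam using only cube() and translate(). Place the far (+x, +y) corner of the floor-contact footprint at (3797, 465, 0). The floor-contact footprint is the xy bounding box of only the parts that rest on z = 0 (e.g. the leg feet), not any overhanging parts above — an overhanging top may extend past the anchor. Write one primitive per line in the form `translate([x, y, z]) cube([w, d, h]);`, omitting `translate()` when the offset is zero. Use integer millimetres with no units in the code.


translate([253, 335, 0]) cube([3544, 130, 24]);
translate([253, 391, 24]) cube([3544, 18, 380]);
translate([253, 335, 404]) cube([3544, 130, 24]);


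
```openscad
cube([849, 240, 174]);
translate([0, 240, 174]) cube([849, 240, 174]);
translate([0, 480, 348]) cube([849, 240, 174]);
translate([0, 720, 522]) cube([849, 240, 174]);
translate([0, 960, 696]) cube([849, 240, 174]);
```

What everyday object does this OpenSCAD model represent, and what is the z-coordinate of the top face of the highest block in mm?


A staircase. The total rise is 870 mm.

5 identical blocks, each offset up and back from the previous — a staircase. Each step is 174 mm tall and there are 5 of them, so the total rise is 5 × 174 = 870 mm.


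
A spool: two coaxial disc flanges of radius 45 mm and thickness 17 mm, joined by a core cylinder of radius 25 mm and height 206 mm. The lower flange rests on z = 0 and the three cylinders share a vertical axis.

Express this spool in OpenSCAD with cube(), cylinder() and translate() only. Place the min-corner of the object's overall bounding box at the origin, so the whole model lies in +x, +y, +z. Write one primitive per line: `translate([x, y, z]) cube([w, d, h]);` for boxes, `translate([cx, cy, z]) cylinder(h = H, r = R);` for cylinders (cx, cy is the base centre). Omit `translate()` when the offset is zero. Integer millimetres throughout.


translate([45, 45, 0]) cylinder(h = 17, r = 45);
translate([45, 45, 17]) cylinder(h = 206, r = 25);
translate([45, 45, 223]) cylinder(h = 17, r = 45);


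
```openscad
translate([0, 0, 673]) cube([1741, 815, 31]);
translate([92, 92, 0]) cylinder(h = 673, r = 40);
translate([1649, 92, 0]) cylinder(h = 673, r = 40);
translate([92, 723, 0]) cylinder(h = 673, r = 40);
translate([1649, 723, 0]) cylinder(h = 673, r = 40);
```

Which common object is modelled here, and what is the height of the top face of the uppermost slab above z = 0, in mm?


A table. The table height is 704 mm.

A 1741×815×31 slab sits at z = 673 on four Ø80 mm round legs — a table. The top surface is at 673 + 31 = 704 mm.


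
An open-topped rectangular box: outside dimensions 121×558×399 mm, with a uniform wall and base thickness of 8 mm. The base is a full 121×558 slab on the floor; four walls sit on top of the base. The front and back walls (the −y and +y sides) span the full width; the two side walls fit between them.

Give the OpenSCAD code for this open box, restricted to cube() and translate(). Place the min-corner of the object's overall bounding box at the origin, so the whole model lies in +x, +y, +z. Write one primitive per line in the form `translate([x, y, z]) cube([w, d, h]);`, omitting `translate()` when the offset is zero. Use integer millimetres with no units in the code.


cube([121, 558, 8]);
translate([0, 0, 8]) cube([121, 8, 391]);
translate([0, 550, 8]) cube([121, 8, 391]);
translate([0, 8, 8]) cube([8, 542, 391]);
translate([113, 8, 8]) cube([8, 542, 391]);


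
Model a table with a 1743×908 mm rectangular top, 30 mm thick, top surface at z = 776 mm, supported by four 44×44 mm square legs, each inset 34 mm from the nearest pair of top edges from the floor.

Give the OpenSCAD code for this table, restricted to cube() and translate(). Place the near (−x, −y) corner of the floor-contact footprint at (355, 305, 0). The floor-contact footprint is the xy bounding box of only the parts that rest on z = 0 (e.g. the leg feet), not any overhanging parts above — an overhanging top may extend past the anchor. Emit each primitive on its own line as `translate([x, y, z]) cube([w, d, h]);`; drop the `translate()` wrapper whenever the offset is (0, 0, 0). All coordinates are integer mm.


translate([321, 271, 746]) cube([1743, 908, 30]);
translate([355, 305, 0]) cube([44, 44, 746]);
translate([1986, 305, 0]) cube([44, 44, 746]);
translate([355, 1101, 0]) cube([44, 44, 746]);
translate([1986, 1101, 0]) cube([44, 44, 746]);


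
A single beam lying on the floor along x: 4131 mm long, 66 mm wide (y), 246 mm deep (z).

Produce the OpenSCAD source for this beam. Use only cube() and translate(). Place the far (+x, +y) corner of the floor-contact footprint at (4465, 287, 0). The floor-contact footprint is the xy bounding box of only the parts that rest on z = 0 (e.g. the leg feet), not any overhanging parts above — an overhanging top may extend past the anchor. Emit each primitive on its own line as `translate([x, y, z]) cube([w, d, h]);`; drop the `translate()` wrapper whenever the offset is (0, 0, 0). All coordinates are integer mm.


translate([334, 221, 0]) cube([4131, 66, 246]);


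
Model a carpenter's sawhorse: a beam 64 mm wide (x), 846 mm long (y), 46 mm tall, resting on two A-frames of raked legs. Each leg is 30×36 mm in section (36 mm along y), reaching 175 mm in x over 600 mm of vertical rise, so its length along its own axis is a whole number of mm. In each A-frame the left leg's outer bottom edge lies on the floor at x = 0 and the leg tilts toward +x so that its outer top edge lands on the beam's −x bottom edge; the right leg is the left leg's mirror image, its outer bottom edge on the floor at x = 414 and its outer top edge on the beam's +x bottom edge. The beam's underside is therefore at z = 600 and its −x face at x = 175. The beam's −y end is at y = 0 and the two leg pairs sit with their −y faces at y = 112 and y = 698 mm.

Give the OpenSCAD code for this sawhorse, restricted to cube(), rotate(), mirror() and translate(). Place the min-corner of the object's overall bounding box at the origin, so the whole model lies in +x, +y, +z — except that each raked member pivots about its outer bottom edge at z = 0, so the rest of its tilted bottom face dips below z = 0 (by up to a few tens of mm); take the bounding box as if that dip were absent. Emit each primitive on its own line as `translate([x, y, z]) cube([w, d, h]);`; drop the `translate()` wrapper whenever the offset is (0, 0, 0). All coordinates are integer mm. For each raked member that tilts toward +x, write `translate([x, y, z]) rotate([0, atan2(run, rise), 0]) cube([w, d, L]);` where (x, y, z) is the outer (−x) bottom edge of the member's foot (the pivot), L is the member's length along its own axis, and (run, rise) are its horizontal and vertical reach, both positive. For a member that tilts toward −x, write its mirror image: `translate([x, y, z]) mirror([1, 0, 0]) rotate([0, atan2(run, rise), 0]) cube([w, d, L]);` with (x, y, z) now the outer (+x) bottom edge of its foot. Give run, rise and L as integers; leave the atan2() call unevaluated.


translate([175, 0, 600]) cube([64, 846, 46]);
translate([0, 112, 0]) rotate([0, atan2(175, 600), 0]) cube([30, 36, 625]);
translate([414, 112, 0]) mirror([1, 0, 0]) rotate([0, atan2(175, 600), 0]) cube([30, 36, 625]);
translate([0, 698, 0]) rotate([0, atan2(175, 600), 0]) cube([30, 36, 625]);
translate([414, 698, 0]) mirror([1, 0, 0]) rotate([0, atan2(175, 600), 0]) cube([30, 36, 625]);


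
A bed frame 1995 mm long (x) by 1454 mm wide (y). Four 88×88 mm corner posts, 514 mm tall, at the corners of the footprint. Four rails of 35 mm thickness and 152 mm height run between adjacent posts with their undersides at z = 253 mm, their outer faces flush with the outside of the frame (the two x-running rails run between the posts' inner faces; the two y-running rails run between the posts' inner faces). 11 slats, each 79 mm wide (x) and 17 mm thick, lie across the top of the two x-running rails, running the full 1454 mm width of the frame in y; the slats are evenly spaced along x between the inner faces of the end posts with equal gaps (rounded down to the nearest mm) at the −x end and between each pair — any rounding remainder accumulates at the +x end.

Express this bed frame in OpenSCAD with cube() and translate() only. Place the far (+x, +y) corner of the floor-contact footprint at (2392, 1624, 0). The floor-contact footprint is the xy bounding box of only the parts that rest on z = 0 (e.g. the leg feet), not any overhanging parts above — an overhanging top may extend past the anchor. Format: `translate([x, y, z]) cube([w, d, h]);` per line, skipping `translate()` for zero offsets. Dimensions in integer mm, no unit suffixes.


translate([397, 170, 0]) cube([88, 88, 514]);
translate([397, 1536, 0]) cube([88, 88, 514]);
translate([2304, 170, 0]) cube([88, 88, 514]);
translate([2304, 1536, 0]) cube([88, 88, 514]);
translate([485, 170, 253]) cube([1819, 35, 152]);
translate([485, 1589, 253]) cube([1819, 35, 152]);
translate([397, 258, 253]) cube([35, 1278, 152]);
translate([2357, 258, 253]) cube([35, 1278, 152]);
translate([564, 170, 405]) cube([79, 1454, 17]);
translate([722, 170, 405]) cube([79, 1454, 17]);
translate([880, 170, 405]) cube([79, 1454, 17]);
translate([1038, 170, 405]) cube([79, 1454, 17]);
translate([1196, 170, 405]) cube([79, 1454, 17]);
translate([1354, 170, 405]) cube([79, 1454, 17]);
translate([1512, 170, 405]) cube([79, 1454, 17]);
translate([1670, 170, 405]) cube([79, 1454, 17]);
translate([1828, 170, 405]) cube([79, 1454, 17]);
translate([1986, 170, 405]) cube([79, 1454, 17]);
translate([2144, 170, 405]) cube([79, 1454, 17]);


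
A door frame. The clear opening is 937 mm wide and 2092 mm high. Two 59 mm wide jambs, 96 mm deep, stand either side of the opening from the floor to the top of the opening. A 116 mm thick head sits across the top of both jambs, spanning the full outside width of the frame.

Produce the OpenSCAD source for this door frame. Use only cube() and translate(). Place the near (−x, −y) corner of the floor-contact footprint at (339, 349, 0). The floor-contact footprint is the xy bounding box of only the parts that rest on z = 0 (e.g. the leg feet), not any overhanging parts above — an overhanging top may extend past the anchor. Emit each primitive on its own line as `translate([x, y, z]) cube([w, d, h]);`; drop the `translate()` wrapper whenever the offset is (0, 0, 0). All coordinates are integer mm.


translate([339, 349, 0]) cube([59, 96, 2092]);
translate([1335, 349, 0]) cube([59, 96, 2092]);
translate([339, 349, 2092]) cube([1055, 96, 116]);


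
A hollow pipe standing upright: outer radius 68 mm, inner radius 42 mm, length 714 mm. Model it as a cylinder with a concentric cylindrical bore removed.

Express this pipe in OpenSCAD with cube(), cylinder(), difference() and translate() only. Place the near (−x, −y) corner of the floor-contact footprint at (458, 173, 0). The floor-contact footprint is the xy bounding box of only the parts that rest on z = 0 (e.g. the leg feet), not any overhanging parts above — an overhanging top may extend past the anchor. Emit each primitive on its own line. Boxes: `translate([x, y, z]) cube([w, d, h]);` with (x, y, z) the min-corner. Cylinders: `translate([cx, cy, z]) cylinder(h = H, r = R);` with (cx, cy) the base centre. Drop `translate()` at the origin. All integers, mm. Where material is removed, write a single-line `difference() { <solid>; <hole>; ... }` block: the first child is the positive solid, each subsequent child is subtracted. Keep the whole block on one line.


difference() { translate([526, 241, 0]) cylinder(h = 714, r = 68); translate([526, 241, 0]) cylinder(h = 714, r = 42); }


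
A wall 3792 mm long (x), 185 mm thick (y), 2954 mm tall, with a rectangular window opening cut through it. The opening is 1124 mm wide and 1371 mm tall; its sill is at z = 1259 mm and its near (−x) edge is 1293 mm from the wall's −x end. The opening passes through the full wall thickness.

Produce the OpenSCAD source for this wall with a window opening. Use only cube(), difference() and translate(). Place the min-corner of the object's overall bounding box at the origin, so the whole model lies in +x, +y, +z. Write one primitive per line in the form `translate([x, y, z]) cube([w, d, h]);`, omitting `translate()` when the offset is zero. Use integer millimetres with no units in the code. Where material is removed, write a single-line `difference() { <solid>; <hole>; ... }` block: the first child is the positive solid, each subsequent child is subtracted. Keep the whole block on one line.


difference() { cube([3792, 185, 2954]); translate([1293, 0, 1259]) cube([1124, 185, 1371]); }


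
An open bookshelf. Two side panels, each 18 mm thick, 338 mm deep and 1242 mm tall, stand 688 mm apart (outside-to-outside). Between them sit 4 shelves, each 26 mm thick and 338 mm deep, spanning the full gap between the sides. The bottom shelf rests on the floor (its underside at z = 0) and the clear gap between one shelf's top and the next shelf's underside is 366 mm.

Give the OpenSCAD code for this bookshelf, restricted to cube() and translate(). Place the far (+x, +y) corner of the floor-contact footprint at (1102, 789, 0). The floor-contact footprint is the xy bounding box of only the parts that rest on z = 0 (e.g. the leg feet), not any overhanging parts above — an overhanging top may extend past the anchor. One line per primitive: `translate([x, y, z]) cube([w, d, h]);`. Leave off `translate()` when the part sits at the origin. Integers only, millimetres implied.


translate([414, 451, 0]) cube([18, 338, 1242]);
translate([1084, 451, 0]) cube([18, 338, 1242]);
translate([432, 451, 0]) cube([652, 338, 26]);
translate([432, 451, 392]) cube([652, 338, 26]);
translate([432, 451, 784]) cube([652, 338, 26]);
translate([432, 451, 1176]) cube([652, 338, 26]);


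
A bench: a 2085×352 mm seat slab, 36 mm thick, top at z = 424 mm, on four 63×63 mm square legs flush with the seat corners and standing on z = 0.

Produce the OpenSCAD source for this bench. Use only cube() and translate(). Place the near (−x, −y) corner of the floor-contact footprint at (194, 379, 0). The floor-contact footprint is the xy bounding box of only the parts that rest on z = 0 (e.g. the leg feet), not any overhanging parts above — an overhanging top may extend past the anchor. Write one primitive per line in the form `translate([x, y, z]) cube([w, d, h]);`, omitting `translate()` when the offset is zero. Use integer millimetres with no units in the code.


// leg_h = 424 − 36 = 388
translate([194, 379, 388]) cube([2085, 352, 36]);
translate([194, 379, 0]) cube([63, 63, 388]);
translate([194, 668, 0]) cube([63, 63, 388]);
translate([2216, 379, 0]) cube([63, 63, 388]);
translate([2216, 668, 0]) cube([63, 63, 388]);


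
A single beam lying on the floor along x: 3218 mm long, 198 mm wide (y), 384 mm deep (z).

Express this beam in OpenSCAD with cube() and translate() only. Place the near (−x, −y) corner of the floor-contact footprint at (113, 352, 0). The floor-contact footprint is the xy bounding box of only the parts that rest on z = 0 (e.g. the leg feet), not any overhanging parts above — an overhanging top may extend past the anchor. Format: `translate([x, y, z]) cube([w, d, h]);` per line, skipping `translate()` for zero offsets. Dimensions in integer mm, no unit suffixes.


translate([113, 352, 0]) cube([3218, 198, 384]);


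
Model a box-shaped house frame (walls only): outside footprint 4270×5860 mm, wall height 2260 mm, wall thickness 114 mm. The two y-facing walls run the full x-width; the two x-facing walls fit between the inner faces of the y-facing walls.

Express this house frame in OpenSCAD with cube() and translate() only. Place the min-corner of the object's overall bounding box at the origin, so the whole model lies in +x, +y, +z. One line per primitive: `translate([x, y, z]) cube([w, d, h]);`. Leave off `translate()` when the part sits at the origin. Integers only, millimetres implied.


cube([4270, 114, 2260]);
translate([0, 5746, 0]) cube([4270, 114, 2260]);
translate([0, 114, 0]) cube([114, 5632, 2260]);
translate([4156, 114, 0]) cube([114, 5632, 2260]);


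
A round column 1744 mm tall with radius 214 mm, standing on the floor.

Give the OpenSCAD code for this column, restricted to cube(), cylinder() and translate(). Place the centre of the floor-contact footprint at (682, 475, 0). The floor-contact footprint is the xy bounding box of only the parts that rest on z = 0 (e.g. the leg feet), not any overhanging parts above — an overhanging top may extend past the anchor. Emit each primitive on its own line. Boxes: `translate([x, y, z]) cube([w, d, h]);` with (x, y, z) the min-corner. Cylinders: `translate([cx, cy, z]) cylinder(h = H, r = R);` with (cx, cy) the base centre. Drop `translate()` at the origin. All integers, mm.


translate([682, 475, 0]) cylinder(h = 1744, r = 214);


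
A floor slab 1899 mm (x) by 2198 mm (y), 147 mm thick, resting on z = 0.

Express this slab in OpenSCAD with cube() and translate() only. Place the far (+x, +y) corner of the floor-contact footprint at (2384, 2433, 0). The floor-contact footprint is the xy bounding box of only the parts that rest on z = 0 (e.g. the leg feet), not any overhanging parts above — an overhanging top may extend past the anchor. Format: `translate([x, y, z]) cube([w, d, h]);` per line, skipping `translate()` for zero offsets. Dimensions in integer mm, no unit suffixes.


translate([485, 235, 0]) cube([1899, 2198, 147]);


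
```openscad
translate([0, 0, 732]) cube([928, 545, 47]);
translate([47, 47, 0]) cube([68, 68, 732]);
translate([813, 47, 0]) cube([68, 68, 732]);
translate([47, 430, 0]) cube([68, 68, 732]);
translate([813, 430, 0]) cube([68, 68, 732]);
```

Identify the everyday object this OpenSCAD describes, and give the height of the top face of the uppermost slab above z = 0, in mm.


A table. The table height is 779 mm.

A 928×545×47 slab sits at z = 732 on four 68 mm square posts — a table. The top surface is at 732 + 47 = 779 mm.


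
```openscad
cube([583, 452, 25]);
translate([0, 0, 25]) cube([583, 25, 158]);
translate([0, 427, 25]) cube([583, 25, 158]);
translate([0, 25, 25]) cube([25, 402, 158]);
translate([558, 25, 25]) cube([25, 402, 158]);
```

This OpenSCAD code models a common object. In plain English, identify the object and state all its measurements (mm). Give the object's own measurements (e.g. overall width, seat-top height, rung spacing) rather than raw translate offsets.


An open-topped rectangular box: outside dimensions 583×452×183 mm, with a uniform wall and base thickness of 25 mm. The base is a full 583×452 slab on the floor; four walls sit on top of the base. The front and back walls (the −y and +y sides) span the full width; the two side walls fit between them.


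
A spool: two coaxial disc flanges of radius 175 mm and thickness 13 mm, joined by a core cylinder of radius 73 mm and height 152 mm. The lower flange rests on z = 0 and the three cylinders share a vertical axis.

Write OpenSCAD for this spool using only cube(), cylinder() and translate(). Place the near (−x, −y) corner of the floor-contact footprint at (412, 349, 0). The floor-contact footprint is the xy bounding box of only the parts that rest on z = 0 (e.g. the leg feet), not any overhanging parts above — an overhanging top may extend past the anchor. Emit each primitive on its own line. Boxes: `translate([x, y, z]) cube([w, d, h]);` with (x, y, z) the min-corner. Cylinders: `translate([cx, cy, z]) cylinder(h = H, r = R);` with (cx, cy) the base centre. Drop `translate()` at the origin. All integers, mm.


translate([587, 524, 0]) cylinder(h = 13, r = 175);
translate([587, 524, 13]) cylinder(h = 152, r = 73);
translate([587, 524, 165]) cylinder(h = 13, r = 175);


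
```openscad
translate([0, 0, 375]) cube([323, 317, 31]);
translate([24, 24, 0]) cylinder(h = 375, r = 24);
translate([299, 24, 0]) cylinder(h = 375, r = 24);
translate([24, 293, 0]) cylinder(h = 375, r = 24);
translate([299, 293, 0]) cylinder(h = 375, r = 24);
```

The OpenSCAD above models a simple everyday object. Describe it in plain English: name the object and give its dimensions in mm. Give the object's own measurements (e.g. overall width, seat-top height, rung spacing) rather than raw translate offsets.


A simple wooden stool: a rectangular seat 323 mm (x) by 317 mm (y), 31 mm thick, top face at z = 406 mm, on four round legs, each 48 mm in diameter. The legs rest on z = 0, each leg's axis is inset half a diameter from the nearest pair of seat edges (so the leg's bounding box is flush with the corner).


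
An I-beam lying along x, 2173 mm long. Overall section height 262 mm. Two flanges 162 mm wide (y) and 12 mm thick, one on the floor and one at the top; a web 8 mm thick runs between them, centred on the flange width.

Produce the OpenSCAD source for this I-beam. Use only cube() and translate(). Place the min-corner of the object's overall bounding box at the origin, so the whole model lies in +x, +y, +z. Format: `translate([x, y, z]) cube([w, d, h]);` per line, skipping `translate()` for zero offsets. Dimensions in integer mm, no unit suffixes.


cube([2173, 162, 12]);
translate([0, 77, 12]) cube([2173, 8, 238]);
translate([0, 0, 250]) cube([2173, 162, 12]);


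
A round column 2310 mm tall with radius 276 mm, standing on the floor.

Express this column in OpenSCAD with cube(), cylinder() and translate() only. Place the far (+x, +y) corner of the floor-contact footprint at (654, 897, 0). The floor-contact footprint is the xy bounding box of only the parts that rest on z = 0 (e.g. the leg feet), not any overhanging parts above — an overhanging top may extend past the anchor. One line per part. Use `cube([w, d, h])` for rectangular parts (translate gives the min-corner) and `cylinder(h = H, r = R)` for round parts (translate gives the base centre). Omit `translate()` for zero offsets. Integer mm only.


translate([378, 621, 0]) cylinder(h = 2310, r = 276);


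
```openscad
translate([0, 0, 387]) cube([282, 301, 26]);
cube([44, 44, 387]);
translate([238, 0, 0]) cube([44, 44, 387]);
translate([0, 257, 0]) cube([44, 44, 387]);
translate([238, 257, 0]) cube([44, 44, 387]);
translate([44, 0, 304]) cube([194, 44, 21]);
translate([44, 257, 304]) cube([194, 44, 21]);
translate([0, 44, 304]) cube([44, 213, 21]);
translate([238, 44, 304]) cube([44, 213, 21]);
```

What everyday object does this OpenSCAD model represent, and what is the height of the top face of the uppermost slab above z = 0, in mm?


A stool. The seat height is 413 mm.

A 282×301×26 slab at z = 387 on four corner posts — a stool. The seat top is 387 + 26 = 413 mm.


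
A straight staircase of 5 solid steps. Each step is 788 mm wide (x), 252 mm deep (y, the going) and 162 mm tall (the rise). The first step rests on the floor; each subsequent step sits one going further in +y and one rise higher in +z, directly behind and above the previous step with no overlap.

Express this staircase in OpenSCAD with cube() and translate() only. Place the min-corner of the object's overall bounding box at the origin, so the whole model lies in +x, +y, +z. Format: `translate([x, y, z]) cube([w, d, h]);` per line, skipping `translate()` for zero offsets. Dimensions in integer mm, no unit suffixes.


cube([788, 252, 162]);
translate([0, 252, 162]) cube([788, 252, 162]);
translate([0, 504, 324]) cube([788, 252, 162]);
translate([0, 756, 486]) cube([788, 252, 162]);
translate([0, 1008, 648]) cube([788, 252, 162]);


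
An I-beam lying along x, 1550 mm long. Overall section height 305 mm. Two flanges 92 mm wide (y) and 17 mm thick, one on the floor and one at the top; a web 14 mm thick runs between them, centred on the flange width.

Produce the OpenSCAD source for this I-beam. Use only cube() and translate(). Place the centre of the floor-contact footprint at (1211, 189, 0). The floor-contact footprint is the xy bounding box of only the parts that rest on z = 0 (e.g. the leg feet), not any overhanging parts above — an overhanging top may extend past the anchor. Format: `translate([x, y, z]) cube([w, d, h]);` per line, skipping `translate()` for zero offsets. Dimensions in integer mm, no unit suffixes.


translate([436, 143, 0]) cube([1550, 92, 17]);
translate([436, 182, 17]) cube([1550, 14, 271]);
translate([436, 143, 288]) cube([1550, 92, 17]);


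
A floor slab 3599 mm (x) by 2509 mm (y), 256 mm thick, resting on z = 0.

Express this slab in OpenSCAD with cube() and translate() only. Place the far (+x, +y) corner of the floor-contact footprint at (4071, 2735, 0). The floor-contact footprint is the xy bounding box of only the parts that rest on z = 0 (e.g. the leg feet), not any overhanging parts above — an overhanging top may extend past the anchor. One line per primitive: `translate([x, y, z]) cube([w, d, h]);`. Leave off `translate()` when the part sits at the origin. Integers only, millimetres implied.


translate([472, 226, 0]) cube([3599, 2509, 256]);


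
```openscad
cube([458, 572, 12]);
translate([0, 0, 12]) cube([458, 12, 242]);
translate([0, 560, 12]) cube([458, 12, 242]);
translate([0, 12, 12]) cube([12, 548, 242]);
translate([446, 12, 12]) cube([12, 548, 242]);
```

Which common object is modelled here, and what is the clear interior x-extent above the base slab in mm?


An open box. The internal width is 434 mm.

A 458×572 base slab with four walls standing on it — an open box. The base is 458 mm wide and the walls are 12 mm thick, so the internal width is 458 − 2 × 12 = 434 mm.


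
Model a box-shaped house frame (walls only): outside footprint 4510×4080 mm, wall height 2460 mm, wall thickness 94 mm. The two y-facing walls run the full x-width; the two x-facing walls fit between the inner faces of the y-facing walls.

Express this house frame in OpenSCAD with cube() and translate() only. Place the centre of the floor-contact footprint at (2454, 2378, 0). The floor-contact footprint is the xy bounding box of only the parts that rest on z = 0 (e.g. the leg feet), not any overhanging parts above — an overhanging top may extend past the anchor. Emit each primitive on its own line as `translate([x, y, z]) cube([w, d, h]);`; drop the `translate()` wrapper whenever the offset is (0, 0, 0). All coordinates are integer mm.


translate([199, 338, 0]) cube([4510, 94, 2460]);
translate([199, 4324, 0]) cube([4510, 94, 2460]);
translate([199, 432, 0]) cube([94, 3892, 2460]);
translate([4615, 432, 0]) cube([94, 3892, 2460]);


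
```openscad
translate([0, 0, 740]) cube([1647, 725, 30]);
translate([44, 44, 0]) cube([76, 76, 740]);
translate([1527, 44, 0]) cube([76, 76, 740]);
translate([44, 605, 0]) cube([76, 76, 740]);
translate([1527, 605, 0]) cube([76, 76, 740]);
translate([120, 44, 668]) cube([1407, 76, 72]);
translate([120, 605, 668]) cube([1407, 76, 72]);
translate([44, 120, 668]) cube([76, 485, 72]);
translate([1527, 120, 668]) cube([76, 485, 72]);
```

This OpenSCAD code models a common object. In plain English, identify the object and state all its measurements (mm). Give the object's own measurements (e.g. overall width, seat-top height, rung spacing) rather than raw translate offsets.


A table: top 1647 mm (x) × 725 mm (y), 30 mm thick, upper face at z = 770 mm, on four 76×76 mm square legs, each inset 44 mm from the nearest pair of top edges from z = 0 to the bottom of the top. Four apron rails, 76 mm thick and 72 mm tall, run between adjacent legs with their top edges flush with the underside of the top and their outer faces flush with the legs' outer faces.


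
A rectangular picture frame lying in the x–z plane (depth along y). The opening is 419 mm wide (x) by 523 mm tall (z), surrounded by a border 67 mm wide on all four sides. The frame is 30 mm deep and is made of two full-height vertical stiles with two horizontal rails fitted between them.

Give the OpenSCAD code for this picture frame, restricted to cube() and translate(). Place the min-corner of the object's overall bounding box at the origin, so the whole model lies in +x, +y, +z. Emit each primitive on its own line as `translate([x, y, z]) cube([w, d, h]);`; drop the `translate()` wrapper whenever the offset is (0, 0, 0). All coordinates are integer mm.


cube([67, 30, 657]);
translate([486, 0, 0]) cube([67, 30, 657]);
translate([67, 0, 0]) cube([419, 30, 67]);
translate([67, 0, 590]) cube([419, 30, 67]);


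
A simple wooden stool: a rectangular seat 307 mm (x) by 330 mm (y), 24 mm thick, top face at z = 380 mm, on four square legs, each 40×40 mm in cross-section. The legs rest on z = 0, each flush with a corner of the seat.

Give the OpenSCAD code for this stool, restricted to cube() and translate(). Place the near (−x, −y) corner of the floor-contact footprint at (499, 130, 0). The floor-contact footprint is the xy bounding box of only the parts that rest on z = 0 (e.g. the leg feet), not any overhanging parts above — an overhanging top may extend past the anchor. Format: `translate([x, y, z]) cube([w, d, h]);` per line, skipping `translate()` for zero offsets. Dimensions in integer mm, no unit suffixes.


translate([499, 130, 356]) cube([307, 330, 24]);
translate([499, 130, 0]) cube([40, 40, 356]);
translate([766, 130, 0]) cube([40, 40, 356]);
translate([499, 420, 0]) cube([40, 40, 356]);
translate([766, 420, 0]) cube([40, 40, 356]);


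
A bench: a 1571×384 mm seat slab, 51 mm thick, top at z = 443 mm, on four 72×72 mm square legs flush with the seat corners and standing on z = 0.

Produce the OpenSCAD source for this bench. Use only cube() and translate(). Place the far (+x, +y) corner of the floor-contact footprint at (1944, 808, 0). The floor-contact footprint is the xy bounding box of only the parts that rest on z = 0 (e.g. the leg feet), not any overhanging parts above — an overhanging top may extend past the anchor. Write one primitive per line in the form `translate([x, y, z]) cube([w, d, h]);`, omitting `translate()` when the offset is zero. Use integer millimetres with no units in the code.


translate([373, 424, 392]) cube([1571, 384, 51]);
translate([373, 424, 0]) cube([72, 72, 392]);
translate([373, 736, 0]) cube([72, 72, 392]);
translate([1872, 424, 0]) cube([72, 72, 392]);
translate([1872, 736, 0]) cube([72, 72, 392]);


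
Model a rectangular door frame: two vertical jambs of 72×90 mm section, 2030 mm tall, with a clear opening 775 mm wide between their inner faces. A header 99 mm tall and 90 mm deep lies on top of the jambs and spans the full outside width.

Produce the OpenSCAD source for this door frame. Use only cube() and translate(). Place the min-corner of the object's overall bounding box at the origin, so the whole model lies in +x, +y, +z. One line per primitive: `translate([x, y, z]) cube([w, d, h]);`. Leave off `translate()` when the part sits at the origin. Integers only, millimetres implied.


cube([72, 90, 2030]);
translate([847, 0, 0]) cube([72, 90, 2030]);
translate([0, 0, 2030]) cube([919, 90, 99]);


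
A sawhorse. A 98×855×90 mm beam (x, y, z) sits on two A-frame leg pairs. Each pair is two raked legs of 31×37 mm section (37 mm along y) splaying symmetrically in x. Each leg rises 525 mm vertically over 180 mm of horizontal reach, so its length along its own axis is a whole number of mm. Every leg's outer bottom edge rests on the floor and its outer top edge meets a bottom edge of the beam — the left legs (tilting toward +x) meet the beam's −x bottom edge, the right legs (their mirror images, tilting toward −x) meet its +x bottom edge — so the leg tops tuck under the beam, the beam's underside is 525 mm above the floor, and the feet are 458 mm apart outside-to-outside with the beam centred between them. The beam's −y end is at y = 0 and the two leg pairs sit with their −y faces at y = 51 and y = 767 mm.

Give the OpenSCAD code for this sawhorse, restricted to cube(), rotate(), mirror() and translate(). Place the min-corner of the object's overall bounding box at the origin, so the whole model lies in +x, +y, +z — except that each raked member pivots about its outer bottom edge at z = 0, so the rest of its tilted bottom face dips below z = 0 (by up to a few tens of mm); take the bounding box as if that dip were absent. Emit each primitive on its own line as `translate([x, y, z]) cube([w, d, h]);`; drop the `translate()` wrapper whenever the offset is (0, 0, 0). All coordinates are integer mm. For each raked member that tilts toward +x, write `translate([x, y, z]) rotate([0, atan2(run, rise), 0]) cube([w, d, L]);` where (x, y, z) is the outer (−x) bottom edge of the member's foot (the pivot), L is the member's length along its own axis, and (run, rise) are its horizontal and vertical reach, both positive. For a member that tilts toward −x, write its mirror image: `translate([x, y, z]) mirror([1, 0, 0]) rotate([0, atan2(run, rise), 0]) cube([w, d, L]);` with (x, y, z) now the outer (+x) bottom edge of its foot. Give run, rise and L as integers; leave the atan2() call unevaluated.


// leg length = √(180² + 525²) = 555
// right-leg outer foot x = 2·180 + 98 = 458
// beam min-corner = (180, 0, 525)
translate([180, 0, 525]) cube([98, 855, 90]);
translate([0, 51, 0]) rotate([0, atan2(180, 525), 0]) cube([31, 37, 555]);
translate([458, 51, 0]) mirror([1, 0, 0]) rotate([0, atan2(180, 525), 0]) cube([31, 37, 555]);
translate([0, 767, 0]) rotate([0, atan2(180, 525), 0]) cube([31, 37, 555]);
translate([458, 767, 0]) mirror([1, 0, 0]) rotate([0, atan2(180, 525), 0]) cube([31, 37, 555]);


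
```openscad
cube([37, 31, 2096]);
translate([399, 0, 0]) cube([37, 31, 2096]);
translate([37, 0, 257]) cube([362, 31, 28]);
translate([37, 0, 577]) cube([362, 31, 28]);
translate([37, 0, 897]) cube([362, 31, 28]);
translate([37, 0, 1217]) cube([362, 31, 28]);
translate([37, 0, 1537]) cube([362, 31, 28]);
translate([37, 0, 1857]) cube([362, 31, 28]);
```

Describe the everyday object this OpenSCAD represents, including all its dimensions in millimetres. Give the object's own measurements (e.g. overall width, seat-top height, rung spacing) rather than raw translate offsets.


A straight ladder. Two 37×31 mm vertical rails, 2096 mm tall, stand 436 mm apart (outside-to-outside) with their front faces coplanar on the −y side. 6 rungs, each 31 mm deep and 28 mm tall, span between the inner faces of the rails, front faces flush with the rails. The lowest rung's underside is at z = 257 mm and rungs are spaced 320 mm apart (underside to underside).


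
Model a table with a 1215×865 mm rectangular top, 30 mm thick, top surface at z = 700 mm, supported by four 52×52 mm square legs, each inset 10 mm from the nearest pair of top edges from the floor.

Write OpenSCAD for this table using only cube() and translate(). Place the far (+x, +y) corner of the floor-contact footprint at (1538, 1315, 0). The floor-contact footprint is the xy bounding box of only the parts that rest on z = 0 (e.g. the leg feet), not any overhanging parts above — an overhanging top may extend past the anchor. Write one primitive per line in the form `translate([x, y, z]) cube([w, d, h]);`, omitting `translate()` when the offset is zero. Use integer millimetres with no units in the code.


// leg_h = 700 - 30 = 670
translate([333, 460, 670]) cube([1215, 865, 30]);
translate([343, 470, 0]) cube([52, 52, 670]);
translate([1486, 470, 0]) cube([52, 52, 670]);
translate([343, 1263, 0]) cube([52, 52, 670]);
translate([1486, 1263, 0]) cube([52, 52, 670]);


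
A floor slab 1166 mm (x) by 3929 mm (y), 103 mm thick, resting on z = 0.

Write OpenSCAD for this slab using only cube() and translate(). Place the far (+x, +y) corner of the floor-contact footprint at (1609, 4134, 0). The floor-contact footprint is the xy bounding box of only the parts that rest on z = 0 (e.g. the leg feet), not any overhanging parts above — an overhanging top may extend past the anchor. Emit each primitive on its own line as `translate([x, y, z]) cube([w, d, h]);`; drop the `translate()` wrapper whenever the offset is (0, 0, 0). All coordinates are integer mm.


translate([443, 205, 0]) cube([1166, 3929, 103]);


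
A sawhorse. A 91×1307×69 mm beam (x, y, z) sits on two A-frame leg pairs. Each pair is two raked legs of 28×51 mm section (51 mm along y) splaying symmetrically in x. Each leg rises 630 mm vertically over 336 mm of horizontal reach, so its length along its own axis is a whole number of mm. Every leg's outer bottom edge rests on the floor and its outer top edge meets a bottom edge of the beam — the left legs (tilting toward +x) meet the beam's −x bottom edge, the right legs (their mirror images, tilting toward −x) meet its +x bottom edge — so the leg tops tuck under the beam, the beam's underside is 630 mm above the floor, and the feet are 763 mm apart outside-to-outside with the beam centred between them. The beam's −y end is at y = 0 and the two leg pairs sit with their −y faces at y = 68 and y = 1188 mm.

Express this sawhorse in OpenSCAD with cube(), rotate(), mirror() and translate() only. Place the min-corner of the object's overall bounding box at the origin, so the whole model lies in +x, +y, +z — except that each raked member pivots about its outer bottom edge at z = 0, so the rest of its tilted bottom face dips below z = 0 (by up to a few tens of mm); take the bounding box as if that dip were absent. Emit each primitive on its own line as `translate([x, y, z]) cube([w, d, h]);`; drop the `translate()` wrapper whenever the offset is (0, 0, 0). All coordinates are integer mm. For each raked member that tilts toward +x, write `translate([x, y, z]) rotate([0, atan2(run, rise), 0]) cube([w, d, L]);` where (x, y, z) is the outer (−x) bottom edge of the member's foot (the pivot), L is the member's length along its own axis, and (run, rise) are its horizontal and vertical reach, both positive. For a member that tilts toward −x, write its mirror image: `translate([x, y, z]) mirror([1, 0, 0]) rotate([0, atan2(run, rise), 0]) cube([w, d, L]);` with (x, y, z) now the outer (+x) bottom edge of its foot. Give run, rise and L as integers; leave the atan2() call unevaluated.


translate([336, 0, 630]) cube([91, 1307, 69]);
translate([0, 68, 0]) rotate([0, atan2(336, 630), 0]) cube([28, 51, 714]);
translate([763, 68, 0]) mirror([1, 0, 0]) rotate([0, atan2(336, 630), 0]) cube([28, 51, 714]);
translate([0, 1188, 0]) rotate([0, atan2(336, 630), 0]) cube([28, 51, 714]);
translate([763, 1188, 0]) mirror([1, 0, 0]) rotate([0, atan2(336, 630), 0]) cube([28, 51, 714]);
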